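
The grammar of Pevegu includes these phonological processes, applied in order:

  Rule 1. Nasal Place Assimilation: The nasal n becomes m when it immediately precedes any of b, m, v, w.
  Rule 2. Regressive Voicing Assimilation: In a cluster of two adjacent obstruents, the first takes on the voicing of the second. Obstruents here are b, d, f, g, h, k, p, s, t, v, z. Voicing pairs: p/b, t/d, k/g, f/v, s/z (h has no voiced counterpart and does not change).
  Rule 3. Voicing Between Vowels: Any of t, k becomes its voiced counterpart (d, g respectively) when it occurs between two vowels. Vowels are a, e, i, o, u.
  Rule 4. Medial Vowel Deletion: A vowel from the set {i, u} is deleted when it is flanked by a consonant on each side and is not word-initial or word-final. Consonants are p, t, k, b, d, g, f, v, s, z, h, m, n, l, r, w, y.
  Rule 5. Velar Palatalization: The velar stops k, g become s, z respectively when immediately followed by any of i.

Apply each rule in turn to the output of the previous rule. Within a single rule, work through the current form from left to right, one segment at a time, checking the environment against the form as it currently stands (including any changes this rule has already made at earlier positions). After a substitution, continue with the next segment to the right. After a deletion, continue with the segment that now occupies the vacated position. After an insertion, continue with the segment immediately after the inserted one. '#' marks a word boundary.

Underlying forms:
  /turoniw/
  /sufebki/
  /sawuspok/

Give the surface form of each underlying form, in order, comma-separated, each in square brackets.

[tronw], [sfepsi], [sawspok]

/turoniw/:
  Rule 1 Nasal Place Assimilation: no change — [turoniw]
  Rule 2 Regressive Voicing Assimilation: no change — [turoniw]
  Rule 3 Voicing Between Vowels: no change — [turoniw]
  Rule 4 Medial Vowel Deletion: [turoniw] → [tronw]
  Rule 5 Velar Palatalization: no change — [tronw]
/sufebki/:
  Rule 1 Nasal Place Assimilation: no change — [sufebki]
  Rule 2 Regressive Voicing Assimilation: [sufebki] → [sufepki]
  Rule 3 Voicing Between Vowels: no change — [sufepki]
  Rule 4 Medial Vowel Deletion: [sufepki] → [sfepki]
  Rule 5 Velar Palatalization: [sfepki] → [sfepsi]
/sawuspok/:
  Rule 1 Nasal Place Assimilation: no change — [sawuspok]
  Rule 2 Regressive Voicing Assimilation: no change — [sawuspok]
  Rule 3 Voicing Between Vowels: no change — [sawuspok]
  Rule 4 Medial Vowel Deletion: [sawuspok] → [sawspok]
  Rule 5 Velar Palatalization: no change — [sawspok]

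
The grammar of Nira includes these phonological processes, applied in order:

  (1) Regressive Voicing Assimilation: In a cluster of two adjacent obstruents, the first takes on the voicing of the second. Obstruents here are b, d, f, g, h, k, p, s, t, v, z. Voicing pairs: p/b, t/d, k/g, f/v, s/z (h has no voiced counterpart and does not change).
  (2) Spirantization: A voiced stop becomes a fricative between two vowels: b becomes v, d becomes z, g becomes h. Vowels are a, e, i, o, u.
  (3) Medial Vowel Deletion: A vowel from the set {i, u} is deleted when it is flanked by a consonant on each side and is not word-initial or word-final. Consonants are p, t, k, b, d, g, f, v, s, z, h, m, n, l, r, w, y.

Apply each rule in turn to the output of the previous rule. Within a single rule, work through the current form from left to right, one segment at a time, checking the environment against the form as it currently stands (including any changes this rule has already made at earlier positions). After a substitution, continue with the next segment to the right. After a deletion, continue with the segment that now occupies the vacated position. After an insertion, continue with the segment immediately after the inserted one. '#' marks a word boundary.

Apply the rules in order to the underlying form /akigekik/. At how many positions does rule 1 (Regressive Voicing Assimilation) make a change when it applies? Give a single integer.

(1) Regressive Voicing Assimilation: no change — [akigekik]
(2) Spirantization: [akigekik] → [akihekik]
(3) Medial Vowel Deletion: [akihekik] → [akhekk]
Rule 1 changed 0 position(s).

0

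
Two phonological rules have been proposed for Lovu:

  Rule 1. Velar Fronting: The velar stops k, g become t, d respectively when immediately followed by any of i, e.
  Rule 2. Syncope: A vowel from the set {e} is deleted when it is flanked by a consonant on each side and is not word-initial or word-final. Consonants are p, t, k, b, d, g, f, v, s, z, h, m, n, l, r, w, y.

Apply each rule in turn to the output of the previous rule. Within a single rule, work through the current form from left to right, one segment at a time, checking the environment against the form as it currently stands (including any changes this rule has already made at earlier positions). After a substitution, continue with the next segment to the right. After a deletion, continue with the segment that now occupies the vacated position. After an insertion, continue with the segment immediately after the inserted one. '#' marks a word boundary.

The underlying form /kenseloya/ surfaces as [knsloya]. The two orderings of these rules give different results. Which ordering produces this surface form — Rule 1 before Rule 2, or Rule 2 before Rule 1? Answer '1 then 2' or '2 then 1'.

2 then 1

Order 1 then 2:
  1 Velar Fronting: [kenseloya] → [tenseloya]
  2 Syncope: [tenseloya] → [tnsloya]
  result: [tnsloya]
Order 2 then 1:
  2 Syncope: [kenseloya] → [knsloya]
  1 Velar Fronting: no change — [knsloya]
  result: [knsloya]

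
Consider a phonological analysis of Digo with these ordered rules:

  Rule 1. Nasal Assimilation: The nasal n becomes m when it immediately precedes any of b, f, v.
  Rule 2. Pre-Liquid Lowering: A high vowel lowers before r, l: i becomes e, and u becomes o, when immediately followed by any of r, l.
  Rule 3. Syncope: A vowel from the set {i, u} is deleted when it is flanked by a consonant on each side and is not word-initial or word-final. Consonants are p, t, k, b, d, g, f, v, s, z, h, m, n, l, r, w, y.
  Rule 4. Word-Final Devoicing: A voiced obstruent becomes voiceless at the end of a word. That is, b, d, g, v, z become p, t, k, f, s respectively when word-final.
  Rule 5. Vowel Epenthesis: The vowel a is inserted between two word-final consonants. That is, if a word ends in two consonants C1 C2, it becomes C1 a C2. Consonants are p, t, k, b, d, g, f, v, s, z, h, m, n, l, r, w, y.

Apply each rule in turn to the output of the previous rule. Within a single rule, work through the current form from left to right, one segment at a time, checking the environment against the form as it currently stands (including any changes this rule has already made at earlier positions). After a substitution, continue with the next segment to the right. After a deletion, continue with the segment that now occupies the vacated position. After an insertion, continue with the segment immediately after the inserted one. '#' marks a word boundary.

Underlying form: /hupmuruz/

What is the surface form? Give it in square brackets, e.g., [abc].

Rule 1 Nasal Assimilation: no change — [hupmuruz]
Rule 2 Pre-Liquid Lowering: [hupmuruz] → [hupmoruz]
Rule 3 Syncope: [hupmoruz] → [hpmorz]
Rule 4 Word-Final Devoicing: [hpmorz] → [hpmors]
Rule 5 Vowel Epenthesis: [hpmors] → [hpmoras]

[hpmoras]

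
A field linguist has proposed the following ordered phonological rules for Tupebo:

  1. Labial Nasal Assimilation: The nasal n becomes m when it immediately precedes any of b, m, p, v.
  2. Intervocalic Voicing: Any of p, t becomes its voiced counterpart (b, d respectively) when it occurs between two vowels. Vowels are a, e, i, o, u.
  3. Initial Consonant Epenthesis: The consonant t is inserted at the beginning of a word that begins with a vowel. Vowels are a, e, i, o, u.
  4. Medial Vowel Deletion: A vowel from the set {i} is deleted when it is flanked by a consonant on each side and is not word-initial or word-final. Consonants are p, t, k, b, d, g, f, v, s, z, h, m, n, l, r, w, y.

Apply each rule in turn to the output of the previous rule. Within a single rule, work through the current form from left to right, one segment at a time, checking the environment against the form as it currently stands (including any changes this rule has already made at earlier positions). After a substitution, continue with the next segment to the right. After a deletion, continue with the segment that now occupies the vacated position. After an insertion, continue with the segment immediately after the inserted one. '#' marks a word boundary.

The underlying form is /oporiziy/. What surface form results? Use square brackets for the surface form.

1 Labial Nasal Assimilation: no change — [oporiziy]
2 Intervocalic Voicing: [oporiziy] → [oboriziy]
3 Initial Consonant Epenthesis: [oboriziy] → [toboriziy]
4 Medial Vowel Deletion: [toboriziy] → [toborzy]

[toborzy]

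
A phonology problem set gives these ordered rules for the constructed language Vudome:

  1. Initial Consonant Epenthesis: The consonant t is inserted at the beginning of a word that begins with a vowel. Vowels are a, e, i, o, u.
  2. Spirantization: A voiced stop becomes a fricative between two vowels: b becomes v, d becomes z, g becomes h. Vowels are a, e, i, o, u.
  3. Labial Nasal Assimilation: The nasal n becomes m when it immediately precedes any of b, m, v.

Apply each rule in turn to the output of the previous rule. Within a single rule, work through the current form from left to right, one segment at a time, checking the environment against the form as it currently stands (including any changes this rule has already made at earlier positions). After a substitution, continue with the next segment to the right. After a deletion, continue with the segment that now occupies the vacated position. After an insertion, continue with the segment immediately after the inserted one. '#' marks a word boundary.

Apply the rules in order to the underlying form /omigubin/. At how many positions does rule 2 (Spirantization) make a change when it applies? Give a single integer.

2

1 Initial Consonant Epenthesis: [omigubin] → [tomigubin]
2 Spirantization: [tomigubin] → [tomihuvin]
3 Labial Nasal Assimilation: no change — [tomihuvin]
Rule 2 changed 2 position(s).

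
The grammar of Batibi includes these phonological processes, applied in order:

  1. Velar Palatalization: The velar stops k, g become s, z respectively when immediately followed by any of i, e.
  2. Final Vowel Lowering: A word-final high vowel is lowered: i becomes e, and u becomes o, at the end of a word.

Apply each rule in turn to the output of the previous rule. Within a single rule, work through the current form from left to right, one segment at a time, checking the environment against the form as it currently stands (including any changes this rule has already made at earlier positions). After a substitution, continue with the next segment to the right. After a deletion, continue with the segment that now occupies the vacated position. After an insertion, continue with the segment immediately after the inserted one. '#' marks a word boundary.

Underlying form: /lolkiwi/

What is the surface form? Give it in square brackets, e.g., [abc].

[lolsiwe]

1 Velar Palatalization: [lolkiwi] → [lolsiwi]
2 Final Vowel Lowering: [lolsiwi] → [lolsiwe]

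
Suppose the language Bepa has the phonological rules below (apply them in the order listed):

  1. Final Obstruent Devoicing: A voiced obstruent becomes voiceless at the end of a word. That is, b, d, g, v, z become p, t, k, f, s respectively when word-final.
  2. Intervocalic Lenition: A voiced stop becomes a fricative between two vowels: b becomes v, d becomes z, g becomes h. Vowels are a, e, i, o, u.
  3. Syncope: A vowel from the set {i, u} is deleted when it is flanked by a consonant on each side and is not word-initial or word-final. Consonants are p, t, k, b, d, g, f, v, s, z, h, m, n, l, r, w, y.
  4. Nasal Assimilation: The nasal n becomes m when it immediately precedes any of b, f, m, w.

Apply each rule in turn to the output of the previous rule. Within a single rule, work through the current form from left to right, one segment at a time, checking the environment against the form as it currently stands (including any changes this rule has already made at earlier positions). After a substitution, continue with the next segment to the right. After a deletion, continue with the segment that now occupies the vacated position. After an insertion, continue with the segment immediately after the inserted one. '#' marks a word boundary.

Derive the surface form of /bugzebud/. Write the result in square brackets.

[bgzevt]

1 Final Obstruent Devoicing: [bugzebud] → [bugzebut]
2 Intervocalic Lenition: [bugzebut] → [bugzevut]
3 Syncope: [bugzevut] → [bgzevt]
4 Nasal Assimilation: no change — [bgzevt]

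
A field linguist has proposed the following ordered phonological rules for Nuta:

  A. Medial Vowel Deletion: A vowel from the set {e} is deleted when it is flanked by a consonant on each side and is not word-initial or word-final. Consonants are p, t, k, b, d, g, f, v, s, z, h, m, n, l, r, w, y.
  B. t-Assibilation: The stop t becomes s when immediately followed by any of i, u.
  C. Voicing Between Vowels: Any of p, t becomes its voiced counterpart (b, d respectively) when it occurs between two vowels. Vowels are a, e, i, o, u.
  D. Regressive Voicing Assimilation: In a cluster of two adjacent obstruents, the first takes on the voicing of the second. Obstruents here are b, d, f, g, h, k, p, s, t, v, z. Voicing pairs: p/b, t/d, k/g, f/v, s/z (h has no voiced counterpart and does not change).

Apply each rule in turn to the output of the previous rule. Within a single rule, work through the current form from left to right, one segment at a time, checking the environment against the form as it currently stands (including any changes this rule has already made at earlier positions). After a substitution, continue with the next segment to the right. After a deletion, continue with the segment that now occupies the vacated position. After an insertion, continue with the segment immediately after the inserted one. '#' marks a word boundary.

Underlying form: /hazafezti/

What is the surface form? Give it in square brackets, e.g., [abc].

A Medial Vowel Deletion: [hazafezti] → [hazafzti]
B t-Assibilation: [hazafzti] → [hazafzsi]
C Voicing Between Vowels: no change — [hazafzsi]
D Regressive Voicing Assimilation: [hazafzsi] → [hazavssi]

[hazavssi]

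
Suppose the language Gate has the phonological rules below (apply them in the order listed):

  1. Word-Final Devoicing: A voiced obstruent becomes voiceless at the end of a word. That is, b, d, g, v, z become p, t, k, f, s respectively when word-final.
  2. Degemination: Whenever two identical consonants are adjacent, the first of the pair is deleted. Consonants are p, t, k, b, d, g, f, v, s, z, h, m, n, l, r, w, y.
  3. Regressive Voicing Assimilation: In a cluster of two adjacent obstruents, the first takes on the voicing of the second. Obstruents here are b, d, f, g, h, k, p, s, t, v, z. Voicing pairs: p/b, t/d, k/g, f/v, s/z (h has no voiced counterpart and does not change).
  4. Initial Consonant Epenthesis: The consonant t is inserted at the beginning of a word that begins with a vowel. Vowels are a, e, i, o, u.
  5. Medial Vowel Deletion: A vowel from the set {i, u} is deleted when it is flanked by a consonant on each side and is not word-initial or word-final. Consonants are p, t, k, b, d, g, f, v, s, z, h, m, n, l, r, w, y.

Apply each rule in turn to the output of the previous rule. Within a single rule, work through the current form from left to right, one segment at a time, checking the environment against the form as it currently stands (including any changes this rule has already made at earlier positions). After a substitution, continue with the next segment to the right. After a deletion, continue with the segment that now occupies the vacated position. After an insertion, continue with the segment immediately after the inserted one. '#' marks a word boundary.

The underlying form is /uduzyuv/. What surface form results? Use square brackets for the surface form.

[tdzyf]

1 Word-Final Devoicing: [uduzyuv] → [uduzyuf]
2 Degemination: no change — [uduzyuf]
3 Regressive Voicing Assimilation: no change — [uduzyuf]
4 Initial Consonant Epenthesis: [uduzyuf] → [tuduzyuf]
5 Medial Vowel Deletion: [tuduzyuf] → [tdzyf]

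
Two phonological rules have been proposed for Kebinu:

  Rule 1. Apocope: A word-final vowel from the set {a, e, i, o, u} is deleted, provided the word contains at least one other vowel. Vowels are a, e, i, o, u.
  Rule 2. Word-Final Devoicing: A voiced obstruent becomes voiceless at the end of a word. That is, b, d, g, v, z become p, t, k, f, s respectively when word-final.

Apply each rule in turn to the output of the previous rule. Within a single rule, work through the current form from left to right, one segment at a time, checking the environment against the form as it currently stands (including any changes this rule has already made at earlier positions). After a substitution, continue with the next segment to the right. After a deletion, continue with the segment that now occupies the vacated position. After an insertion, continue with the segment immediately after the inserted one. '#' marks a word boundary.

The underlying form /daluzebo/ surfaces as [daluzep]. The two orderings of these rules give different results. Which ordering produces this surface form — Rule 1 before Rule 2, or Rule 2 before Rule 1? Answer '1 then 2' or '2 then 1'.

Order 1 then 2:
  1 Apocope: [daluzebo] → [daluzeb]
  2 Word-Final Devoicing: [daluzeb] → [daluzep]
  result: [daluzep]
Order 2 then 1:
  2 Word-Final Devoicing: no change — [daluzebo]
  1 Apocope: [daluzebo] → [daluzeb]
  result: [daluzeb]

1 then 2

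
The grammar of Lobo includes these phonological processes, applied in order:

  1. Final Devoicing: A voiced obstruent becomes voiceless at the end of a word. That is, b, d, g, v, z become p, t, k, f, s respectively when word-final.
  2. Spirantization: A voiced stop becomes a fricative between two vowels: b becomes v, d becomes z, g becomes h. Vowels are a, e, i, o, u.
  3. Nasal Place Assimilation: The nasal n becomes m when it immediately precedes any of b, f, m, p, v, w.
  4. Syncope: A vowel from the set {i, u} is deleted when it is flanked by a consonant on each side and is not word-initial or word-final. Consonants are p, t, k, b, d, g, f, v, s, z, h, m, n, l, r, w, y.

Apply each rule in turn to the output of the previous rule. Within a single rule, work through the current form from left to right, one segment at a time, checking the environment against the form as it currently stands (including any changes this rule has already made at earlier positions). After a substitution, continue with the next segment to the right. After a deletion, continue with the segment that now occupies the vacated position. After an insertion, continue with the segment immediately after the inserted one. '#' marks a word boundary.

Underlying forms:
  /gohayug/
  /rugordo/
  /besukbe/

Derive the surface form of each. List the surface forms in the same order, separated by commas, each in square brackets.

/gohayug/:
  1 Final Devoicing: [gohayug] → [gohayuk]
  2 Spirantization: no change — [gohayuk]
  3 Nasal Place Assimilation: no change — [gohayuk]
  4 Syncope: [gohayuk] → [gohayk]
/rugordo/:
  1 Final Devoicing: no change — [rugordo]
  2 Spirantization: [rugordo] → [ruhordo]
  3 Nasal Place Assimilation: no change — [ruhordo]
  4 Syncope: [ruhordo] → [rhordo]
/besukbe/:
  1 Final Devoicing: no change — [besukbe]
  2 Spirantization: no change — [besukbe]
  3 Nasal Place Assimilation: no change — [besukbe]
  4 Syncope: [besukbe] → [beskbe]

[gohayk], [rhordo], [beskbe]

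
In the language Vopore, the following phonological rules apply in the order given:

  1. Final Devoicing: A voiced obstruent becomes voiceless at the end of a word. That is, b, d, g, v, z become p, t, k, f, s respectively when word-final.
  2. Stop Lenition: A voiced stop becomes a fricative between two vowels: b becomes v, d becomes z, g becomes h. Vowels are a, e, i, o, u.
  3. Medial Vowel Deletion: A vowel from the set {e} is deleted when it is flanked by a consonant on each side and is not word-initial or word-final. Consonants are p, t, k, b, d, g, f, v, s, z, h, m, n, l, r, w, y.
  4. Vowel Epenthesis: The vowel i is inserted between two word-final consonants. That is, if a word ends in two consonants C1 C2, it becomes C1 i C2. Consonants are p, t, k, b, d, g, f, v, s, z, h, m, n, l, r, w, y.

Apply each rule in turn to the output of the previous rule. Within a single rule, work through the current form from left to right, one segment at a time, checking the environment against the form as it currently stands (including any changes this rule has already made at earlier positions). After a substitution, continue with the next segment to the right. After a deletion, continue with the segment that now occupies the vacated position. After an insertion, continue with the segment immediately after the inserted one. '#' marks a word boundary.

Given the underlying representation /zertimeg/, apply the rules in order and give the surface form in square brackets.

[zrtimik]

1 Final Devoicing: [zertimeg] → [zertimek]
2 Stop Lenition: no change — [zertimek]
3 Medial Vowel Deletion: [zertimek] → [zrtimk]
4 Vowel Epenthesis: [zrtimk] → [zrtimik]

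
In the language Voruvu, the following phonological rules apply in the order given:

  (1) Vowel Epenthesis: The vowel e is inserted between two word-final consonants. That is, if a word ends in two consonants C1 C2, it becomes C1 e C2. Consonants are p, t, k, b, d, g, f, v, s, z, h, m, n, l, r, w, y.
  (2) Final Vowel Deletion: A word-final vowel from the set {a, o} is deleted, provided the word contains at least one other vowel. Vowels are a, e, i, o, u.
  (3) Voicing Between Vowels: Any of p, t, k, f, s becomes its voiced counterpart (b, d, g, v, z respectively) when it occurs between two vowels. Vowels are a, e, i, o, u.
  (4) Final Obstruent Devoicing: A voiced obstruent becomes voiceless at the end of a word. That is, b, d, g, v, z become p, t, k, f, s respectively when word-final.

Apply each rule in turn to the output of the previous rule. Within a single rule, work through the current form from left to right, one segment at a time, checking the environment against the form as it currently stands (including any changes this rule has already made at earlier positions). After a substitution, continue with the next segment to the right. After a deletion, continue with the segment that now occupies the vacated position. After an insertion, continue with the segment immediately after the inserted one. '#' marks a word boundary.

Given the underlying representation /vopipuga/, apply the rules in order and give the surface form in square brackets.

(1) Vowel Epenthesis: no change — [vopipuga]
(2) Final Vowel Deletion: [vopipuga] → [vopipug]
(3) Voicing Between Vowels: [vopipug] → [vobibug]
(4) Final Obstruent Devoicing: [vobibug] → [vobibuk]

[vobibuk]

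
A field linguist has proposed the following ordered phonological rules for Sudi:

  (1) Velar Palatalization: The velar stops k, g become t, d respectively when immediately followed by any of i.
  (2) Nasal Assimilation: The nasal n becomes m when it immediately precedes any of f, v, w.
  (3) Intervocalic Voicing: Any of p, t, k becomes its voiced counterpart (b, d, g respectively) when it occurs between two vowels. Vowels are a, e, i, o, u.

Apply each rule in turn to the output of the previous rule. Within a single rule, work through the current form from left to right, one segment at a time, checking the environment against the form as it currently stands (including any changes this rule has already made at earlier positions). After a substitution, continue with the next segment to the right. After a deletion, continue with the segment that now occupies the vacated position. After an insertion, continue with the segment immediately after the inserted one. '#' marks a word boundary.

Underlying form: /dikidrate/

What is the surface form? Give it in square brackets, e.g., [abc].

[dididrade]

(1) Velar Palatalization: [dikidrate] → [ditidrate]
(2) Nasal Assimilation: no change — [ditidrate]
(3) Intervocalic Voicing: [ditidrate] → [dididrade]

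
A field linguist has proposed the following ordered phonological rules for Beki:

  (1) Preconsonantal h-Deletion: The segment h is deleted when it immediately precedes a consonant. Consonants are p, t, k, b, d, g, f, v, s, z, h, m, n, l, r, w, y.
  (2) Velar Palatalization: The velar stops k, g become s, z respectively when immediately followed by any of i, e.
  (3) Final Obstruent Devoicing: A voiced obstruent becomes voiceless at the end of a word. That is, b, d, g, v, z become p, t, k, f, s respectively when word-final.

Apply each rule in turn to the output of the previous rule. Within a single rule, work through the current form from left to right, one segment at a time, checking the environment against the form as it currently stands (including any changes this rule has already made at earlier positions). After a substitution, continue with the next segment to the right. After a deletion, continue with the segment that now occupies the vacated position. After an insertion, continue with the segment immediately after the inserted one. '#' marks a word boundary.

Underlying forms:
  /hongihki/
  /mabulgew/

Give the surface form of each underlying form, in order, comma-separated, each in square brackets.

[honzisi], [mabulzew]

/hongihki/:
  (1) Preconsonantal h-Deletion: [hongihki] → [hongiki]
  (2) Velar Palatalization: [hongiki] → [honzisi]
  (3) Final Obstruent Devoicing: no change — [honzisi]
/mabulgew/:
  (1) Preconsonantal h-Deletion: no change — [mabulgew]
  (2) Velar Palatalization: [mabulgew] → [mabulzew]
  (3) Final Obstruent Devoicing: no change — [mabulzew]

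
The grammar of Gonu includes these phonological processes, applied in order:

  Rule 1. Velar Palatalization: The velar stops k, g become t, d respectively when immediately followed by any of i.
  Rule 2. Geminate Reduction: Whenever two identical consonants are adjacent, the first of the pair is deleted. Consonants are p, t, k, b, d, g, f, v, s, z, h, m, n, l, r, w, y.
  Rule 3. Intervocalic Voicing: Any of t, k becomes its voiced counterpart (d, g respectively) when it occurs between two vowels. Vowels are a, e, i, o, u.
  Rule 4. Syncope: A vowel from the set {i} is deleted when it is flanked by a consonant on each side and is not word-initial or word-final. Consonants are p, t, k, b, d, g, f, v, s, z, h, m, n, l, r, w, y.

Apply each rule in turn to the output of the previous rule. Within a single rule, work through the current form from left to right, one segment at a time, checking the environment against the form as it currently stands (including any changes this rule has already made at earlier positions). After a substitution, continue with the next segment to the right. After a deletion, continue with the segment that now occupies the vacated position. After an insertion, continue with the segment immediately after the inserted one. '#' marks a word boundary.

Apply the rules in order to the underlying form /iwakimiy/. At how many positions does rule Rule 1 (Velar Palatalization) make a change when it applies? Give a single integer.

1

Rule 1 Velar Palatalization: [iwakimiy] → [iwatimiy]
Rule 2 Geminate Reduction: no change — [iwatimiy]
Rule 3 Intervocalic Voicing: [iwatimiy] → [iwadimiy]
Rule 4 Syncope: [iwadimiy] → [iwadmy]
Rule Rule 1 changed 1 position(s).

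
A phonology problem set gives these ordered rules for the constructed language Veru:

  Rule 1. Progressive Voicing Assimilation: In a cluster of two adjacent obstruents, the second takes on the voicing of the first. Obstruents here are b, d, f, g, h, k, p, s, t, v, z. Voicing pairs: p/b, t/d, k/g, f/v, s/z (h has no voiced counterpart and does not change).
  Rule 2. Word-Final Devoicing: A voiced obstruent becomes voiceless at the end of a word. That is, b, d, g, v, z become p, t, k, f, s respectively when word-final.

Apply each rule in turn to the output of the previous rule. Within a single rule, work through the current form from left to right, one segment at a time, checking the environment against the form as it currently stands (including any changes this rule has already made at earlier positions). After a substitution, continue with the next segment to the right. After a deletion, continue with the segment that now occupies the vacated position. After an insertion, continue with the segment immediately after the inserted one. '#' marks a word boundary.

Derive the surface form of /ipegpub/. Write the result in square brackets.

[ipegbup]

Rule 1 Progressive Voicing Assimilation: [ipegpub] → [ipegbub]
Rule 2 Word-Final Devoicing: [ipegbub] → [ipegbup]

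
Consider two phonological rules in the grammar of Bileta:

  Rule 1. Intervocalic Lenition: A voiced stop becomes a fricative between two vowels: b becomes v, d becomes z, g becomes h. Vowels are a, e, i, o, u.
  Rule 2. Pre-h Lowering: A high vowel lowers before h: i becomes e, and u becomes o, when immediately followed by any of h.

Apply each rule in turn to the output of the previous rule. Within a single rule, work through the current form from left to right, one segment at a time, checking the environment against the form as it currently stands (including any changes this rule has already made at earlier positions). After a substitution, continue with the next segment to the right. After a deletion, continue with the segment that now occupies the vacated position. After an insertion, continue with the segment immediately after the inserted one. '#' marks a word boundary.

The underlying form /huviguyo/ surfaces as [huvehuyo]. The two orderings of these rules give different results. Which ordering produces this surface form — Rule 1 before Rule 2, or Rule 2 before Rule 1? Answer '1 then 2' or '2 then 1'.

Order 1 then 2:
  1 Intervocalic Lenition: [huviguyo] → [huvihuyo]
  2 Pre-h Lowering: [huvihuyo] → [huvehuyo]
  result: [huvehuyo]
Order 2 then 1:
  2 Pre-h Lowering: no change — [huviguyo]
  1 Intervocalic Lenition: [huviguyo] → [huvihuyo]
  result: [huvihuyo]

1 then 2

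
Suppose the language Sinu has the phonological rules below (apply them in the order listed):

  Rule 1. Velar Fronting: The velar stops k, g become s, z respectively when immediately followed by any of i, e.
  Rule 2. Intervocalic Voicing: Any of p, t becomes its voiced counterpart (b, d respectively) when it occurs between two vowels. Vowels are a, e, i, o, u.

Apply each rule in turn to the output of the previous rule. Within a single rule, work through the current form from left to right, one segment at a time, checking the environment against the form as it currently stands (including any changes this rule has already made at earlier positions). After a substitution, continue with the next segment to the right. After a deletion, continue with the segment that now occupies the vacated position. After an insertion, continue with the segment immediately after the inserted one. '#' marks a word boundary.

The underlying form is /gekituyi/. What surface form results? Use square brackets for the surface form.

[zesiduyi]

Rule 1 Velar Fronting: [gekituyi] → [zesituyi]
Rule 2 Intervocalic Voicing: [zesituyi] → [zesiduyi]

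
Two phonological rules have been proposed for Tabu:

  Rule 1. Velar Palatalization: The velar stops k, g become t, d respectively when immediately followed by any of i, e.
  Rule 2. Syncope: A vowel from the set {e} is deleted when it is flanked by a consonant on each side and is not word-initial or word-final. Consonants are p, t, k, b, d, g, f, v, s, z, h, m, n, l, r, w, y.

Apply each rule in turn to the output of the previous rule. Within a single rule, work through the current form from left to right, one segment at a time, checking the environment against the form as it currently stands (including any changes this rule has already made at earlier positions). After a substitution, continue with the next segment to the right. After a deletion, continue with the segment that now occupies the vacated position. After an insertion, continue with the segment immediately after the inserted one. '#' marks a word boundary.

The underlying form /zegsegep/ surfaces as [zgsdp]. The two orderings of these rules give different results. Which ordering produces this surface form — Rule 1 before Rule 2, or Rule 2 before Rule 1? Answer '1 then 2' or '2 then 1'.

1 then 2

Order 1 then 2:
  1 Velar Palatalization: [zegsegep] → [zegsedep]
  2 Syncope: [zegsedep] → [zgsdp]
  result: [zgsdp]
Order 2 then 1:
  2 Syncope: [zegsegep] → [zgsgp]
  1 Velar Palatalization: no change — [zgsgp]
  result: [zgsgp]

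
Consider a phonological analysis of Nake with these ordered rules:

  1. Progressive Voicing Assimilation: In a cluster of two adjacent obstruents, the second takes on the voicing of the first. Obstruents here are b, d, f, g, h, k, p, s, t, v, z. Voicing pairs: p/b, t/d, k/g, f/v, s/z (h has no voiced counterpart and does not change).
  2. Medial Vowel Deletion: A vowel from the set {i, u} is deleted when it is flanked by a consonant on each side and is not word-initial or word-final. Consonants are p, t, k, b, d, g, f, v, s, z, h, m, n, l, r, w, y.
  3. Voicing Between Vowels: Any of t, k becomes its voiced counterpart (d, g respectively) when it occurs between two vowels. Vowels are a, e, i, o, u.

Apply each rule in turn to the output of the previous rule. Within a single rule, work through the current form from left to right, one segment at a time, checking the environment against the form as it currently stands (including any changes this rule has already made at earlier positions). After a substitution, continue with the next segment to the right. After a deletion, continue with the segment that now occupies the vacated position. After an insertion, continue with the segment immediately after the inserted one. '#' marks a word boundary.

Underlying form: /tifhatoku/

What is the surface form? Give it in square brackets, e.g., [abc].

1 Progressive Voicing Assimilation: no change — [tifhatoku]
2 Medial Vowel Deletion: [tifhatoku] → [tfhatoku]
3 Voicing Between Vowels: [tfhatoku] → [tfhadogu]

[tfhadogu]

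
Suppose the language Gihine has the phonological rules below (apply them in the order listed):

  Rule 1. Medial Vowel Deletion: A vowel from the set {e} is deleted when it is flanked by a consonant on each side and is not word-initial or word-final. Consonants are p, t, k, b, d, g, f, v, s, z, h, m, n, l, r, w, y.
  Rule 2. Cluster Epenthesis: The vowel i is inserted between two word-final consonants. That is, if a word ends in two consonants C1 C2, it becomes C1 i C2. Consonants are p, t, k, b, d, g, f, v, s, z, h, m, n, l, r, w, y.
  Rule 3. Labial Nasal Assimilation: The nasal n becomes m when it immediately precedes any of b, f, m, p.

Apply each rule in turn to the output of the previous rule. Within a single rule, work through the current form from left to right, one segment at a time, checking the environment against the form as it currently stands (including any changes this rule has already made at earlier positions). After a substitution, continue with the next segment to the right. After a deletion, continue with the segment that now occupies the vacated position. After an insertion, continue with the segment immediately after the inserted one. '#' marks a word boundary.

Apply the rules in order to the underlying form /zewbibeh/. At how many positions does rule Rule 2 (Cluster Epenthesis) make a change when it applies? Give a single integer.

Rule 1 Medial Vowel Deletion: [zewbibeh] → [zwbibh]
Rule 2 Cluster Epenthesis: [zwbibh] → [zwbibih]
Rule 3 Labial Nasal Assimilation: no change — [zwbibih]
Rule Rule 2 changed 1 position(s).

1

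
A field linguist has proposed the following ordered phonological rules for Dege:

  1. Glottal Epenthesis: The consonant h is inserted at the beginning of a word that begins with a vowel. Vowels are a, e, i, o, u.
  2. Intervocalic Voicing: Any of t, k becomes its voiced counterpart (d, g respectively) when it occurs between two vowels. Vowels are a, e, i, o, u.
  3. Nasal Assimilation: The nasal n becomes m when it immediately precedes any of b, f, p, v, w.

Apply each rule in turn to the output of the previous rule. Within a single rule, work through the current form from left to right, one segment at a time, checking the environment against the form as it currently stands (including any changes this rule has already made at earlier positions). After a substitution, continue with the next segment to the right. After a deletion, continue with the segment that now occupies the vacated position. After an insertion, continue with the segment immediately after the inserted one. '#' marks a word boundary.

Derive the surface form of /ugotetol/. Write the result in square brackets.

[hugodedol]

1 Glottal Epenthesis: [ugotetol] → [hugotetol]
2 Intervocalic Voicing: [hugotetol] → [hugodedol]
3 Nasal Assimilation: no change — [hugodedol]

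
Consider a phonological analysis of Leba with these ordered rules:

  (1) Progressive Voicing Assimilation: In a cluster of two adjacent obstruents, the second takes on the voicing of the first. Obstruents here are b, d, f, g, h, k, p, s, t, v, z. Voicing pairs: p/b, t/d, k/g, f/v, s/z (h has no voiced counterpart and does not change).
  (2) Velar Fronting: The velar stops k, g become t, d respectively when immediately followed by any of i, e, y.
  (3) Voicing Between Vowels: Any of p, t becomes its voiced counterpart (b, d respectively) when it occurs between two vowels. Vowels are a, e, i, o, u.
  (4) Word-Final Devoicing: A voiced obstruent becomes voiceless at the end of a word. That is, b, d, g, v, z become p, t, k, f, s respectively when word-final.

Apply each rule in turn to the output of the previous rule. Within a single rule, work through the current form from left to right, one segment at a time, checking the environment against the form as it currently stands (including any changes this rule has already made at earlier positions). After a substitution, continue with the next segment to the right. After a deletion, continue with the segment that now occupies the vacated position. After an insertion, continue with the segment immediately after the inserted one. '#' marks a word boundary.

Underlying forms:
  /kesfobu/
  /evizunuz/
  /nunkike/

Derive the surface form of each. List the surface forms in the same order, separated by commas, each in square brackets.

/kesfobu/:
  (1) Progressive Voicing Assimilation: no change — [kesfobu]
  (2) Velar Fronting: [kesfobu] → [tesfobu]
  (3) Voicing Between Vowels: no change — [tesfobu]
  (4) Word-Final Devoicing: no change — [tesfobu]
/evizunuz/:
  (1) Progressive Voicing Assimilation: no change — [evizunuz]
  (2) Velar Fronting: no change — [evizunuz]
  (3) Voicing Between Vowels: no change — [evizunuz]
  (4) Word-Final Devoicing: [evizunuz] → [evizunus]
/nunkike/:
  (1) Progressive Voicing Assimilation: no change — [nunkike]
  (2) Velar Fronting: [nunkike] → [nuntite]
  (3) Voicing Between Vowels: [nuntite] → [nuntide]
  (4) Word-Final Devoicing: no change — [nuntide]

[tesfobu], [evizunus], [nuntide]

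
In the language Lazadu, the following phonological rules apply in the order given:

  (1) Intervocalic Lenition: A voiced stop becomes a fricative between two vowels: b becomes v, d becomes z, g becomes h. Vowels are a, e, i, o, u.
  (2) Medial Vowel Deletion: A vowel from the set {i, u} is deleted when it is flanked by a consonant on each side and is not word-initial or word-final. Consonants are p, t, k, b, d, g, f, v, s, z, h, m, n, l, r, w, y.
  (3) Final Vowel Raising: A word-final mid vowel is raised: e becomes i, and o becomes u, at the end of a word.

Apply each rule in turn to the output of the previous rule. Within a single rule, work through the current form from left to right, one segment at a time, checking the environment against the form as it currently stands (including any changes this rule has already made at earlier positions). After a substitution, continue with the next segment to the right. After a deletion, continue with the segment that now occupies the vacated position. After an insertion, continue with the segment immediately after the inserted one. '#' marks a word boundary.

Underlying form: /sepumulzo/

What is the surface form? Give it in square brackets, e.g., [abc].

[sepmlzu]

(1) Intervocalic Lenition: no change — [sepumulzo]
(2) Medial Vowel Deletion: [sepumulzo] → [sepmlzo]
(3) Final Vowel Raising: [sepmlzo] → [sepmlzu]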